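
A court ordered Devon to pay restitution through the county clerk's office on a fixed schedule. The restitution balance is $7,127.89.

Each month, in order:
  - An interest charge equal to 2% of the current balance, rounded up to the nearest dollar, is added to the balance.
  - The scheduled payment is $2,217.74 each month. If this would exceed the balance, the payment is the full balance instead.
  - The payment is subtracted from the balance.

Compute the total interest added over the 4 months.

Month 1: opening $7,127.89; interest $143.00 → $7,270.89; payment $2,217.74; balance $5,053.15
Month 2: opening $5,053.15; interest $102.00 → $5,155.15; payment $2,217.74; balance $2,937.41
Month 3: opening $2,937.41; interest $59.00 → $2,996.41; payment $2,217.74; balance $778.67
Month 4: opening $778.67; interest $16.00 → $794.67; payment $794.67; balance $0.00
Total interest: $143.00 + $102.00 + $59.00 + $16.00 = $320.00

$320.00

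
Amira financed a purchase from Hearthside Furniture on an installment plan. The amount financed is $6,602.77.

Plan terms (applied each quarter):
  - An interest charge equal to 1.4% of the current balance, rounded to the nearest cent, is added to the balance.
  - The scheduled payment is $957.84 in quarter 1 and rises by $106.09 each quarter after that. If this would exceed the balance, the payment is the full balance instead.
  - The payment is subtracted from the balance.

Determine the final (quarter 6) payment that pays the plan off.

Quarter 1: $6,602.77 +$92.44 interest = $6,695.21; pay $957.84 → $5,737.37
Quarter 2: $5,737.37 +$80.32 interest = $5,817.69; pay $1,063.93 → $4,753.76
Quarter 3: $4,753.76 +$66.55 interest = $4,820.31; pay $1,170.02 → $3,650.29
Quarter 4: $3,650.29 +$51.10 interest = $3,701.39; pay $1,276.11 → $2,425.28
Quarter 5: $2,425.28 +$33.95 interest = $2,459.23; pay $1,382.20 → $1,077.03
Quarter 6: $1,077.03 +$15.08 interest = $1,092.11; pay $1,092.11 → $0.00

$1,092.11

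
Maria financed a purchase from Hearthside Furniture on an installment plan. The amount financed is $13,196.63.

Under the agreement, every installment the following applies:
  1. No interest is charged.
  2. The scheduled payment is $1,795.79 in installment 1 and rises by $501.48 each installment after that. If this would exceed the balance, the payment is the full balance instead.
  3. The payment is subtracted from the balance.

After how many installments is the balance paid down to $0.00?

# | Opening | Payment | End bal
1 | $13,196.63 | $1,795.79 | $11,400.84
2 | $11,400.84 | $2,297.27 | $9,103.57
3 | $9,103.57 | $2,798.75 | $6,304.82
4 | $6,304.82 | $3,300.23 | $3,004.59
5 | $3,004.59 | $3,004.59 | $0.00
Balance reaches $0.00 in installment 5.

5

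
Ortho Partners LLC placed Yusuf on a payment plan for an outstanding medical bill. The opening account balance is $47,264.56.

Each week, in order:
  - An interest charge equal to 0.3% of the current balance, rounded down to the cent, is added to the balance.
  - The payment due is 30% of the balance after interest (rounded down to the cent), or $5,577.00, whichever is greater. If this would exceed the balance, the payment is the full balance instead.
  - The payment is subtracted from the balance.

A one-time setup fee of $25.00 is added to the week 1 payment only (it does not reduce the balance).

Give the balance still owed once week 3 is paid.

$16,358.09

Week 1: $47,264.56 +$141.79 interest = $47,406.35; pay $14,221.90 (+ $25.00 fee) → $33,184.45
Week 2: $33,184.45 +$99.55 interest = $33,284.00; pay $9,985.20 → $23,298.80
Week 3: $23,298.80 +$69.89 interest = $23,368.69; pay $7,010.60 → $16,358.09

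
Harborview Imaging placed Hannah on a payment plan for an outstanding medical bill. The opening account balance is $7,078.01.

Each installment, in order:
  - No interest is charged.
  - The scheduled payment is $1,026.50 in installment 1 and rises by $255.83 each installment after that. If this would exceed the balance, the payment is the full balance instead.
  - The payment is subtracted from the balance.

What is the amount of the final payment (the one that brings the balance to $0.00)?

$1,437.03

# | Opening | Payment | End bal
1 | $7,078.01 | $1,026.50 | $6,051.51
2 | $6,051.51 | $1,282.33 | $4,769.18
3 | $4,769.18 | $1,538.16 | $3,231.02
4 | $3,231.02 | $1,793.99 | $1,437.03
5 | $1,437.03 | $1,437.03 | $0.00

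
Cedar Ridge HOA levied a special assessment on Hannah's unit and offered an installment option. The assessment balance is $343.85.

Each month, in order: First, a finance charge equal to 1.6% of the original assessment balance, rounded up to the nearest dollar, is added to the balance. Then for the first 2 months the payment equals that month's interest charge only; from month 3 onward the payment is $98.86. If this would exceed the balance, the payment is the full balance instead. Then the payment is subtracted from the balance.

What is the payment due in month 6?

Month 1: $343.85 +$6.00 interest = $349.85; pay $6.00 → $343.85
Month 2: $343.85 +$6.00 interest = $349.85; pay $6.00 → $343.85
Month 3: $343.85 +$6.00 interest = $349.85; pay $98.86 → $250.99
Month 4: $250.99 +$6.00 interest = $256.99; pay $98.86 → $158.13
Month 5: $158.13 +$6.00 interest = $164.13; pay $98.86 → $65.27
Month 6: $65.27 +$6.00 interest = $71.27; pay $71.27 → $0.00

$71.27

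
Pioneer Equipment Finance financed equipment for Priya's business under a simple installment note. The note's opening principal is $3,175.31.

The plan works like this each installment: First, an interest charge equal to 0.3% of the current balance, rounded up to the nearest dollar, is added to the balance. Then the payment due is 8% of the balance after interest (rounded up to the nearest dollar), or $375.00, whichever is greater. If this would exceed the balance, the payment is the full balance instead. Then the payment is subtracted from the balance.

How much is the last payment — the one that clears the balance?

$226.31

Installment 1: $3,175.31 +$10.00 interest = $3,185.31; pay $375.00 → $2,810.31
Installment 2: $2,810.31 +$9.00 interest = $2,819.31; pay $375.00 → $2,444.31
Installment 3: $2,444.31 +$8.00 interest = $2,452.31; pay $375.00 → $2,077.31
Installment 4: $2,077.31 +$7.00 interest = $2,084.31; pay $375.00 → $1,709.31
Installment 5: $1,709.31 +$6.00 interest = $1,715.31; pay $375.00 → $1,340.31
Installment 6: $1,340.31 +$5.00 interest = $1,345.31; pay $375.00 → $970.31
Installment 7: $970.31 +$3.00 interest = $973.31; pay $375.00 → $598.31
Installment 8: $598.31 +$2.00 interest = $600.31; pay $375.00 → $225.31
Installment 9: $225.31 +$1.00 interest = $226.31; pay $226.31 → $0.00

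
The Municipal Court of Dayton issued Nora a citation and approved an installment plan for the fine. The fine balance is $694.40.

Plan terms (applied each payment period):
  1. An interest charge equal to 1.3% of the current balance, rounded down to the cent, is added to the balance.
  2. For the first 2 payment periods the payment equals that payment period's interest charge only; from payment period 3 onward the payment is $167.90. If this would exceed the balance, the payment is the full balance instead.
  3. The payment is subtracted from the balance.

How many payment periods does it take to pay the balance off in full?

7

Payment period 1: $694.40 +$9.02 interest = $703.42; pay $9.02 → $694.40
Payment period 2: $694.40 +$9.02 interest = $703.42; pay $9.02 → $694.40
Payment period 3: $694.40 +$9.02 interest = $703.42; pay $167.90 → $535.52
Payment period 4: $535.52 +$6.96 interest = $542.48; pay $167.90 → $374.58
Payment period 5: $374.58 +$4.86 interest = $379.44; pay $167.90 → $211.54
Payment period 6: $211.54 +$2.75 interest = $214.29; pay $167.90 → $46.39
Payment period 7: $46.39 +$0.60 interest = $46.99; pay $46.99 → $0.00
Balance reaches $0.00 in payment period 7.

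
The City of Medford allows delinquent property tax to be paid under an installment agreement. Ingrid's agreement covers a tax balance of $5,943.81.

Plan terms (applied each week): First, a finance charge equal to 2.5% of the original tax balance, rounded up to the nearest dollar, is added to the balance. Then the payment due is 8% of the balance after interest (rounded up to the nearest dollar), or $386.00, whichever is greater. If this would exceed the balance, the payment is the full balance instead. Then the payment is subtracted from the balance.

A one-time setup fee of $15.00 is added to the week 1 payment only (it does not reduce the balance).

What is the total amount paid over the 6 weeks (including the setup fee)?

# | Opening | Interest | Payment | Fee | End bal
1 | $5,943.81 | $149.00 | $488.00 | $15.00 | $5,604.81
2 | $5,604.81 | $149.00 | $461.00 | — | $5,292.81
3 | $5,292.81 | $149.00 | $436.00 | — | $5,005.81
4 | $5,005.81 | $149.00 | $413.00 | — | $4,741.81
5 | $4,741.81 | $149.00 | $392.00 | — | $4,498.81
6 | $4,498.81 | $149.00 | $386.00 | — | $4,261.81
Total paid: $2,591.00

$2,591.00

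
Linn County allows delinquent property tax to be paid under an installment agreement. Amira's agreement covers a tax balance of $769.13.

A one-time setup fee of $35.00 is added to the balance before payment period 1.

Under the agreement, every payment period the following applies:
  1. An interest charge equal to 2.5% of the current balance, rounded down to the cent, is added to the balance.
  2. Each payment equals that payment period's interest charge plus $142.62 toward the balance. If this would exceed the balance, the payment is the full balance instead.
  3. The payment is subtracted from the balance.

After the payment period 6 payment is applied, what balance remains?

$0.00

Payment period 1: $804.13 +$20.10 interest = $824.23; pay $162.72 → $661.51
Payment period 2: $661.51 +$16.53 interest = $678.04; pay $159.15 → $518.89
Payment period 3: $518.89 +$12.97 interest = $531.86; pay $155.59 → $376.27
Payment period 4: $376.27 +$9.40 interest = $385.67; pay $152.02 → $233.65
Payment period 5: $233.65 +$5.84 interest = $239.49; pay $148.46 → $91.03
Payment period 6: $91.03 +$2.27 interest = $93.30; pay $93.30 → $0.00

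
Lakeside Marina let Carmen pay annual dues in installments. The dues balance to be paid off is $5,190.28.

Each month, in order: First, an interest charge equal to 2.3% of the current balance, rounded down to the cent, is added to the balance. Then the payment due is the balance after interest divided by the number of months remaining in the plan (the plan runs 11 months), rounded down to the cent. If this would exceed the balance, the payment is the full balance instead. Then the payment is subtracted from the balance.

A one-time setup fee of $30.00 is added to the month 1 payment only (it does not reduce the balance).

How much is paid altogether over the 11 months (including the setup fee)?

# | Opening | Interest | Payment | Fee | End bal
1 | $5,190.28 | $119.37 | $482.69 | $30.00 | $4,826.96
2 | $4,826.96 | $111.02 | $493.79 | — | $4,444.19
3 | $4,444.19 | $102.21 | $505.15 | — | $4,041.25
4 | $4,041.25 | $92.94 | $516.77 | — | $3,617.42
5 | $3,617.42 | $83.20 | $528.66 | — | $3,171.96
6 | $3,171.96 | $72.95 | $540.81 | — | $2,704.10
7 | $2,704.10 | $62.19 | $553.25 | — | $2,213.04
8 | $2,213.04 | $50.89 | $565.98 | — | $1,697.95
9 | $1,697.95 | $39.05 | $579.00 | — | $1,158.00
10 | $1,158.00 | $26.63 | $592.31 | — | $592.32
11 | $592.32 | $13.62 | $605.94 | — | $0.00
Total paid: $5,994.35

$5,994.35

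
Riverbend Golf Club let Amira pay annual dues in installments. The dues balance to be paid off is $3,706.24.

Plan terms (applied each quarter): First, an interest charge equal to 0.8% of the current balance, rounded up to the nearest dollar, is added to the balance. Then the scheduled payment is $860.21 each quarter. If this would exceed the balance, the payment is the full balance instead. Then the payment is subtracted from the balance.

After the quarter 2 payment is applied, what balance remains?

$2,039.82

Quarter 1: $3,706.24 +$30.00 interest = $3,736.24; pay $860.21 → $2,876.03
Quarter 2: $2,876.03 +$24.00 interest = $2,900.03; pay $860.21 → $2,039.82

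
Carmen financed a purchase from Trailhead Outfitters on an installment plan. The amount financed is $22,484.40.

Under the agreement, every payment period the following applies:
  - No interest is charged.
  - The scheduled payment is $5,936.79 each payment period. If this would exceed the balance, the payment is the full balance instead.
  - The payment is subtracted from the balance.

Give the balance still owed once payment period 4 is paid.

# | Opening | Payment | End bal
1 | $22,484.40 | $5,936.79 | $16,547.61
2 | $16,547.61 | $5,936.79 | $10,610.82
3 | $10,610.82 | $5,936.79 | $4,674.03
4 | $4,674.03 | $4,674.03 | $0.00

$0.00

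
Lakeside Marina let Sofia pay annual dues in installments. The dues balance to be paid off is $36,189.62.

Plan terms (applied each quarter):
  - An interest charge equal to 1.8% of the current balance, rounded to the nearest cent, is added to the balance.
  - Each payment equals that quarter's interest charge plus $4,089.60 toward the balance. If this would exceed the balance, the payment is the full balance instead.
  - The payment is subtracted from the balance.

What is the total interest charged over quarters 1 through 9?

# | Opening | Interest | Payment | End bal
1 | $36,189.62 | $651.41 | $4,741.01 | $32,100.02
2 | $32,100.02 | $577.80 | $4,667.40 | $28,010.42
3 | $28,010.42 | $504.19 | $4,593.79 | $23,920.82
4 | $23,920.82 | $430.57 | $4,520.17 | $19,831.22
5 | $19,831.22 | $356.96 | $4,446.56 | $15,741.62
6 | $15,741.62 | $283.35 | $4,372.95 | $11,652.02
7 | $11,652.02 | $209.74 | $4,299.34 | $7,562.42
8 | $7,562.42 | $136.12 | $4,225.72 | $3,472.82
9 | $3,472.82 | $62.51 | $3,535.33 | $0.00
Total interest: $651.41 + $577.80 + $504.19 + $430.57 + $356.96 + $283.35 + $209.74 + $136.12 + $62.51 = $3,212.65

$3,212.65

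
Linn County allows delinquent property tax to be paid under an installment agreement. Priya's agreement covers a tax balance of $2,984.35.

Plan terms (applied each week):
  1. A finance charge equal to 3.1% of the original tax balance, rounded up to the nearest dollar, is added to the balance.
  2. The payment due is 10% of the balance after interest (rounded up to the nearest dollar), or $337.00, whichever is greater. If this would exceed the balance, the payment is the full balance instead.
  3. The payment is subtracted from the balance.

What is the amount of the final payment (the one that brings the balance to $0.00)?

# | Opening | Interest | Payment | End bal
1 | $2,984.35 | $93.00 | $337.00 | $2,740.35
2 | $2,740.35 | $93.00 | $337.00 | $2,496.35
3 | $2,496.35 | $93.00 | $337.00 | $2,252.35
4 | $2,252.35 | $93.00 | $337.00 | $2,008.35
5 | $2,008.35 | $93.00 | $337.00 | $1,764.35
6 | $1,764.35 | $93.00 | $337.00 | $1,520.35
7 | $1,520.35 | $93.00 | $337.00 | $1,276.35
8 | $1,276.35 | $93.00 | $337.00 | $1,032.35
9 | $1,032.35 | $93.00 | $337.00 | $788.35
10 | $788.35 | $93.00 | $337.00 | $544.35
11 | $544.35 | $93.00 | $337.00 | $300.35
12 | $300.35 | $93.00 | $337.00 | $56.35
13 | $56.35 | $93.00 | $149.35 | $0.00

$149.35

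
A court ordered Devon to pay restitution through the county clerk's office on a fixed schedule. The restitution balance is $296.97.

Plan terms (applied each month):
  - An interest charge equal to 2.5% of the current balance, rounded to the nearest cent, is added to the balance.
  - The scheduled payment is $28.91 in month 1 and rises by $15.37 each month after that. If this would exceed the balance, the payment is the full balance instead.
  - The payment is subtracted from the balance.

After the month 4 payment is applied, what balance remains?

Month 1: $296.97 +$7.42 interest = $304.39; pay $28.91 → $275.48
Month 2: $275.48 +$6.89 interest = $282.37; pay $44.28 → $238.09
Month 3: $238.09 +$5.95 interest = $244.04; pay $59.65 → $184.39
Month 4: $184.39 +$4.61 interest = $189.00; pay $75.02 → $113.98

$113.98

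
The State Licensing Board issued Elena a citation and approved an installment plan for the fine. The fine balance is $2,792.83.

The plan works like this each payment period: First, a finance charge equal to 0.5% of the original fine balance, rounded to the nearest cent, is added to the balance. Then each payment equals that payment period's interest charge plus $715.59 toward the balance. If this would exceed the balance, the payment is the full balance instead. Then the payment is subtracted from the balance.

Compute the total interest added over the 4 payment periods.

$55.84

# | Opening | Interest | Payment | End bal
1 | $2,792.83 | $13.96 | $729.55 | $2,077.24
2 | $2,077.24 | $13.96 | $729.55 | $1,361.65
3 | $1,361.65 | $13.96 | $729.55 | $646.06
4 | $646.06 | $13.96 | $660.02 | $0.00
Total interest: $13.96 + $13.96 + $13.96 + $13.96 = $55.84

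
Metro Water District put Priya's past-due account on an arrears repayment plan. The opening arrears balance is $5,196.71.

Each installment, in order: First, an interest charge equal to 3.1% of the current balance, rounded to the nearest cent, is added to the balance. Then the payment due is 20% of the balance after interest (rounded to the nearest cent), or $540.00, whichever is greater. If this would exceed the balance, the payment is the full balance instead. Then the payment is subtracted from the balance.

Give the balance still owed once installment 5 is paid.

$1,939.60

# | Opening | Interest | Payment | End bal
1 | $5,196.71 | $161.10 | $1,071.56 | $4,286.25
2 | $4,286.25 | $132.87 | $883.82 | $3,535.30
3 | $3,535.30 | $109.59 | $728.98 | $2,915.91
4 | $2,915.91 | $90.39 | $601.26 | $2,405.04
5 | $2,405.04 | $74.56 | $540.00 | $1,939.60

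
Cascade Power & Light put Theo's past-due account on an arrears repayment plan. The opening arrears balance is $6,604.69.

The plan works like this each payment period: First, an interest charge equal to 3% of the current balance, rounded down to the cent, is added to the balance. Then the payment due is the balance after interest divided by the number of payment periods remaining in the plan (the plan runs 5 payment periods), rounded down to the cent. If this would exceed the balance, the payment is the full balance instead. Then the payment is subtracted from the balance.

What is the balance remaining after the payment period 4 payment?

# | Opening | Interest | Payment | End bal
1 | $6,604.69 | $198.14 | $1,360.56 | $5,442.27
2 | $5,442.27 | $163.26 | $1,401.38 | $4,204.15
3 | $4,204.15 | $126.12 | $1,443.42 | $2,886.85
4 | $2,886.85 | $86.60 | $1,486.72 | $1,486.73

$1,486.73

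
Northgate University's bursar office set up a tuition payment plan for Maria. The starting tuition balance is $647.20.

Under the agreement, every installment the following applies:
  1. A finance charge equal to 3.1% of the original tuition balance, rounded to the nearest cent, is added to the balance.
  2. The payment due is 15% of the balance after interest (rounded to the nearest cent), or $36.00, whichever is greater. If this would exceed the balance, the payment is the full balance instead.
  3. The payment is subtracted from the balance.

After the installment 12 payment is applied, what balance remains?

$186.82

Installment 1: opening $647.20; interest $20.06 → $667.26; payment $100.09; balance $567.17
Installment 2: opening $567.17; interest $20.06 → $587.23; payment $88.08; balance $499.15
Installment 3: opening $499.15; interest $20.06 → $519.21; payment $77.88; balance $441.33
Installment 4: opening $441.33; interest $20.06 → $461.39; payment $69.21; balance $392.18
Installment 5: opening $392.18; interest $20.06 → $412.24; payment $61.84; balance $350.40
Installment 6: opening $350.40; interest $20.06 → $370.46; payment $55.57; balance $314.89
Installment 7: opening $314.89; interest $20.06 → $334.95; payment $50.24; balance $284.71
Installment 8: opening $284.71; interest $20.06 → $304.77; payment $45.72; balance $259.05
Installment 9: opening $259.05; interest $20.06 → $279.11; payment $41.87; balance $237.24
Installment 10: opening $237.24; interest $20.06 → $257.30; payment $38.60; balance $218.70
Installment 11: opening $218.70; interest $20.06 → $238.76; payment $36.00; balance $202.76
Installment 12: opening $202.76; interest $20.06 → $222.82; payment $36.00; balance $186.82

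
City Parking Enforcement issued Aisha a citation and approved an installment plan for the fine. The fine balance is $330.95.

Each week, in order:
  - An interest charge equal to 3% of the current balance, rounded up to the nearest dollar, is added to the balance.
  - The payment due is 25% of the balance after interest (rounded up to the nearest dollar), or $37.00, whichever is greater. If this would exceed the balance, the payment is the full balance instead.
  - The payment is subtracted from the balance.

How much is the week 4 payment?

Week 1: opening $330.95; interest $10.00 → $340.95; payment $86.00; balance $254.95
Week 2: opening $254.95; interest $8.00 → $262.95; payment $66.00; balance $196.95
Week 3: opening $196.95; interest $6.00 → $202.95; payment $51.00; balance $151.95
Week 4: opening $151.95; interest $5.00 → $156.95; payment $40.00; balance $116.95

$40.00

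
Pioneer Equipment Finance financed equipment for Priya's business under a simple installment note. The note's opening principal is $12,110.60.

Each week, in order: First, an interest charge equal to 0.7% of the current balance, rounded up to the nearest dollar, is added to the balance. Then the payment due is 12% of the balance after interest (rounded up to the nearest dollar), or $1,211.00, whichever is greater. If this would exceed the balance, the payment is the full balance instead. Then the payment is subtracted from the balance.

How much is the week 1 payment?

$1,464.00

# | Opening | Interest | Payment | End bal
1 | $12,110.60 | $85.00 | $1,464.00 | $10,731.60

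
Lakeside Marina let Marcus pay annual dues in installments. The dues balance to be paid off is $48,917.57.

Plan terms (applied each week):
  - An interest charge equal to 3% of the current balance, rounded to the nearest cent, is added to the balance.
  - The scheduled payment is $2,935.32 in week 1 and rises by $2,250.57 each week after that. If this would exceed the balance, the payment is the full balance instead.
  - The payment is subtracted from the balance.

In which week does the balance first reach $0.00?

# | Opening | Interest | Payment | End bal
1 | $48,917.57 | $1,467.53 | $2,935.32 | $47,449.78
2 | $47,449.78 | $1,423.49 | $5,185.89 | $43,687.38
3 | $43,687.38 | $1,310.62 | $7,436.46 | $37,561.54
4 | $37,561.54 | $1,126.85 | $9,687.03 | $29,001.36
5 | $29,001.36 | $870.04 | $11,937.60 | $17,933.80
6 | $17,933.80 | $538.01 | $14,188.17 | $4,283.64
7 | $4,283.64 | $128.51 | $4,412.15 | $0.00
Balance reaches $0.00 in week 7.

7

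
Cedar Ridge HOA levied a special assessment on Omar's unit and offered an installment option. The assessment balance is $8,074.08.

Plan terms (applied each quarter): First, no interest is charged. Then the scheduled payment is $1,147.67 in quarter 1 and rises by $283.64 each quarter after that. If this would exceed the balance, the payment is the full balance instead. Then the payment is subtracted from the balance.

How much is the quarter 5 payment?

Quarter 1: $8,074.08 − $1,147.67 → $6,926.41
Quarter 2: $6,926.41 − $1,431.31 → $5,495.10
Quarter 3: $5,495.10 − $1,714.95 → $3,780.15
Quarter 4: $3,780.15 − $1,998.59 → $1,781.56
Quarter 5: $1,781.56 − $1,781.56 → $0.00

$1,781.56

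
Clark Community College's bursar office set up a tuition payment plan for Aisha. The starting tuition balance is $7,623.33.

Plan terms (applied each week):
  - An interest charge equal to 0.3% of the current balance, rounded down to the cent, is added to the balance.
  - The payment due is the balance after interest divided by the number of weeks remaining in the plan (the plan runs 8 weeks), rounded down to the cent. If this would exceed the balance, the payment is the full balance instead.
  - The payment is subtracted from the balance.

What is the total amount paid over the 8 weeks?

$7,726.93

# | Opening | Interest | Payment | End bal
1 | $7,623.33 | $22.86 | $955.77 | $6,690.42
2 | $6,690.42 | $20.07 | $958.64 | $5,751.85
3 | $5,751.85 | $17.25 | $961.51 | $4,807.59
4 | $4,807.59 | $14.42 | $964.40 | $3,857.61
5 | $3,857.61 | $11.57 | $967.29 | $2,901.89
6 | $2,901.89 | $8.70 | $970.19 | $1,940.40
7 | $1,940.40 | $5.82 | $973.11 | $973.11
8 | $973.11 | $2.91 | $976.02 | $0.00
Total paid: $7,726.93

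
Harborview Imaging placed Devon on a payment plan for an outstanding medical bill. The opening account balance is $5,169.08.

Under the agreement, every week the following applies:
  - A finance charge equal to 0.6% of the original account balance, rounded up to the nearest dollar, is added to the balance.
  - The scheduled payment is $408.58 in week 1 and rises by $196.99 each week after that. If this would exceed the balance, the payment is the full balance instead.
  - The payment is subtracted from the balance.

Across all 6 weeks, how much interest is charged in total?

Week 1: opening $5,169.08; interest $32.00 → $5,201.08; payment $408.58; balance $4,792.50
Week 2: opening $4,792.50; interest $32.00 → $4,824.50; payment $605.57; balance $4,218.93
Week 3: opening $4,218.93; interest $32.00 → $4,250.93; payment $802.56; balance $3,448.37
Week 4: opening $3,448.37; interest $32.00 → $3,480.37; payment $999.55; balance $2,480.82
Week 5: opening $2,480.82; interest $32.00 → $2,512.82; payment $1,196.54; balance $1,316.28
Week 6: opening $1,316.28; interest $32.00 → $1,348.28; payment $1,348.28; balance $0.00
Total interest: $32.00 + $32.00 + $32.00 + $32.00 + $32.00 + $32.00 = $192.00

$192.00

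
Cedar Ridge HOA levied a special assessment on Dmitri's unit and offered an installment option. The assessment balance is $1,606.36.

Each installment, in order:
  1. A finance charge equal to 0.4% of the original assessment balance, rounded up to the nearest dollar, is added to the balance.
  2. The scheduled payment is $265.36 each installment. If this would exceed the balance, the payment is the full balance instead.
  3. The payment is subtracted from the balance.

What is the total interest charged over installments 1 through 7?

$49.00

# | Opening | Interest | Payment | End bal
1 | $1,606.36 | $7.00 | $265.36 | $1,348.00
2 | $1,348.00 | $7.00 | $265.36 | $1,089.64
3 | $1,089.64 | $7.00 | $265.36 | $831.28
4 | $831.28 | $7.00 | $265.36 | $572.92
5 | $572.92 | $7.00 | $265.36 | $314.56
6 | $314.56 | $7.00 | $265.36 | $56.20
7 | $56.20 | $7.00 | $63.20 | $0.00
Total interest: $7.00 + $7.00 + $7.00 + $7.00 + $7.00 + $7.00 + $7.00 = $49.00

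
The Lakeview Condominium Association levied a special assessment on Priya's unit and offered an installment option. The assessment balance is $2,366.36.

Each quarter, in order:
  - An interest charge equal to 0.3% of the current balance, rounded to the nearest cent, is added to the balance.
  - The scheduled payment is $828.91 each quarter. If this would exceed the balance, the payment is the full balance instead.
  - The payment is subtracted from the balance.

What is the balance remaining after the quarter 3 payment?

$0.00

Quarter 1: opening $2,366.36; interest $7.10 → $2,373.46; payment $828.91; balance $1,544.55
Quarter 2: opening $1,544.55; interest $4.63 → $1,549.18; payment $828.91; balance $720.27
Quarter 3: opening $720.27; interest $2.16 → $722.43; payment $722.43; balance $0.00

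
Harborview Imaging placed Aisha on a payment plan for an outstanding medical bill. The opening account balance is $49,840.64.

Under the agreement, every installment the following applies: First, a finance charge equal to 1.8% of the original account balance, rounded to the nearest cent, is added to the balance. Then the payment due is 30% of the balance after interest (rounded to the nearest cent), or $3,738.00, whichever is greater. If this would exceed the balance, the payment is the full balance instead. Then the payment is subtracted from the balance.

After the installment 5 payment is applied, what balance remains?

# | Opening | Interest | Payment | End bal
1 | $49,840.64 | $897.13 | $15,221.33 | $35,516.44
2 | $35,516.44 | $897.13 | $10,924.07 | $25,489.50
3 | $25,489.50 | $897.13 | $7,915.99 | $18,470.64
4 | $18,470.64 | $897.13 | $5,810.33 | $13,557.44
5 | $13,557.44 | $897.13 | $4,336.37 | $10,118.20

$10,118.20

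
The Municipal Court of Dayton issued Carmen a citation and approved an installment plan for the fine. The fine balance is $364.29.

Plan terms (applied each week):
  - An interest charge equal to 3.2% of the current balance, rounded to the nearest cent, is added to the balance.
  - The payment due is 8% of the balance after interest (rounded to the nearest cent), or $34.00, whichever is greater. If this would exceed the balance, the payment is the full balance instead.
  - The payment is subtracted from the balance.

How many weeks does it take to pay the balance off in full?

# | Opening | Interest | Payment | End bal
1 | $364.29 | $11.66 | $34.00 | $341.95
2 | $341.95 | $10.94 | $34.00 | $318.89
3 | $318.89 | $10.20 | $34.00 | $295.09
4 | $295.09 | $9.44 | $34.00 | $270.53
5 | $270.53 | $8.66 | $34.00 | $245.19
6 | $245.19 | $7.85 | $34.00 | $219.04
7 | $219.04 | $7.01 | $34.00 | $192.05
8 | $192.05 | $6.15 | $34.00 | $164.20
9 | $164.20 | $5.25 | $34.00 | $135.45
10 | $135.45 | $4.33 | $34.00 | $105.78
11 | $105.78 | $3.38 | $34.00 | $75.16
12 | $75.16 | $2.41 | $34.00 | $43.57
13 | $43.57 | $1.39 | $34.00 | $10.96
14 | $10.96 | $0.35 | $11.31 | $0.00
Balance reaches $0.00 in week 14.

14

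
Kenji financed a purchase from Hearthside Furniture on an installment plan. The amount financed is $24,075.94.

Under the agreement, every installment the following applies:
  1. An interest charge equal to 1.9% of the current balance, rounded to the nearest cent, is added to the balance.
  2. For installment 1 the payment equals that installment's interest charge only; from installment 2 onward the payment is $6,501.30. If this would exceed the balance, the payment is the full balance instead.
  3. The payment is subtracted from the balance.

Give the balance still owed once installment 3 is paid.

Installment 1: $24,075.94 +$457.44 interest = $24,533.38; pay $457.44 → $24,075.94
Installment 2: $24,075.94 +$457.44 interest = $24,533.38; pay $6,501.30 → $18,032.08
Installment 3: $18,032.08 +$342.61 interest = $18,374.69; pay $6,501.30 → $11,873.39

$11,873.39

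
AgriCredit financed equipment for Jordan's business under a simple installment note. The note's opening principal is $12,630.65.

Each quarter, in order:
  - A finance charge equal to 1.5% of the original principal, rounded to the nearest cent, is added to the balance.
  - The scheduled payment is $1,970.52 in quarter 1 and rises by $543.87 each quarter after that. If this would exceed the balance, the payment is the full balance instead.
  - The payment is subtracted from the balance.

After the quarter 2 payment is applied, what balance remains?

Quarter 1: $12,630.65 +$189.46 interest = $12,820.11; pay $1,970.52 → $10,849.59
Quarter 2: $10,849.59 +$189.46 interest = $11,039.05; pay $2,514.39 → $8,524.66

$8,524.66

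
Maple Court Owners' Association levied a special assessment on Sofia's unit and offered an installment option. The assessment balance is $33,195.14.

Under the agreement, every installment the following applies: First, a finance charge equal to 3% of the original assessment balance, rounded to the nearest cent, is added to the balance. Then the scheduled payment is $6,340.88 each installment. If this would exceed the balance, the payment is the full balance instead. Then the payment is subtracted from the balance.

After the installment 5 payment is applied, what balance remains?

$6,469.99

Installment 1: $33,195.14 +$995.85 interest = $34,190.99; pay $6,340.88 → $27,850.11
Installment 2: $27,850.11 +$995.85 interest = $28,845.96; pay $6,340.88 → $22,505.08
Installment 3: $22,505.08 +$995.85 interest = $23,500.93; pay $6,340.88 → $17,160.05
Installment 4: $17,160.05 +$995.85 interest = $18,155.90; pay $6,340.88 → $11,815.02
Installment 5: $11,815.02 +$995.85 interest = $12,810.87; pay $6,340.88 → $6,469.99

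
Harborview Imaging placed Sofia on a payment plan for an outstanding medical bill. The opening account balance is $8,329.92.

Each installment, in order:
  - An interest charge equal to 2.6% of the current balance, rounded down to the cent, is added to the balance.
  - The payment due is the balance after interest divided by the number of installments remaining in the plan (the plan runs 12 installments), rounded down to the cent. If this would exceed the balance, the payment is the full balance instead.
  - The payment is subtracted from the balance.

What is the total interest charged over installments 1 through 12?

Installment 1: $8,329.92 +$216.57 interest = $8,546.49; pay $712.20 → $7,834.29
Installment 2: $7,834.29 +$203.69 interest = $8,037.98; pay $730.72 → $7,307.26
Installment 3: $7,307.26 +$189.98 interest = $7,497.24; pay $749.72 → $6,747.52
Installment 4: $6,747.52 +$175.43 interest = $6,922.95; pay $769.21 → $6,153.74
Installment 5: $6,153.74 +$159.99 interest = $6,313.73; pay $789.21 → $5,524.52
Installment 6: $5,524.52 +$143.63 interest = $5,668.15; pay $809.73 → $4,858.42
Installment 7: $4,858.42 +$126.31 interest = $4,984.73; pay $830.78 → $4,153.95
Installment 8: $4,153.95 +$108.00 interest = $4,261.95; pay $852.39 → $3,409.56
Installment 9: $3,409.56 +$88.64 interest = $3,498.20; pay $874.55 → $2,623.65
Installment 10: $2,623.65 +$68.21 interest = $2,691.86; pay $897.28 → $1,794.58
Installment 11: $1,794.58 +$46.65 interest = $1,841.23; pay $920.61 → $920.62
Installment 12: $920.62 +$23.93 interest = $944.55; pay $944.55 → $0.00
Total interest: $216.57 + $203.69 + $189.98 + $175.43 + $159.99 + $143.63 + $126.31 + $108.00 + $88.64 + $68.21 + $46.65 + $23.93 = $1,551.03

$1,551.03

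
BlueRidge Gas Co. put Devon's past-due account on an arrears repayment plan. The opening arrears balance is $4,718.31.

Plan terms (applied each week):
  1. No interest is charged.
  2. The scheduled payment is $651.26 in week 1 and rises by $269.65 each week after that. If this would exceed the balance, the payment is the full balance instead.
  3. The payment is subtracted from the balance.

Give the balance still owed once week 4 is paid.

$495.37

Week 1: $4,718.31 − $651.26 → $4,067.05
Week 2: $4,067.05 − $920.91 → $3,146.14
Week 3: $3,146.14 − $1,190.56 → $1,955.58
Week 4: $1,955.58 − $1,460.21 → $495.37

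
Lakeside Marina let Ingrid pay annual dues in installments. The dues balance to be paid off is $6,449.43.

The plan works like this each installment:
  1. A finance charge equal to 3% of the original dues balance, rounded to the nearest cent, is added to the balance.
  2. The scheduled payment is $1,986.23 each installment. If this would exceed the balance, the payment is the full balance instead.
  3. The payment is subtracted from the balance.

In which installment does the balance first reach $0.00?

Installment 1: opening $6,449.43; interest $193.48 → $6,642.91; payment $1,986.23; balance $4,656.68
Installment 2: opening $4,656.68; interest $193.48 → $4,850.16; payment $1,986.23; balance $2,863.93
Installment 3: opening $2,863.93; interest $193.48 → $3,057.41; payment $1,986.23; balance $1,071.18
Installment 4: opening $1,071.18; interest $193.48 → $1,264.66; payment $1,264.66; balance $0.00
Balance reaches $0.00 in installment 4.

4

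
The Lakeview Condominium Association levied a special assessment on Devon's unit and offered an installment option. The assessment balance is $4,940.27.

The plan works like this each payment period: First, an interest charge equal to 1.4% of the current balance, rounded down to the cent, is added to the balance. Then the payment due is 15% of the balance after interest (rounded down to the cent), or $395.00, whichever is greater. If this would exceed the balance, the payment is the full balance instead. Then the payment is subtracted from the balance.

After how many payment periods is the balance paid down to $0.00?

Payment period 1: $4,940.27 +$69.16 interest = $5,009.43; pay $751.41 → $4,258.02
Payment period 2: $4,258.02 +$59.61 interest = $4,317.63; pay $647.64 → $3,669.99
Payment period 3: $3,669.99 +$51.37 interest = $3,721.36; pay $558.20 → $3,163.16
Payment period 4: $3,163.16 +$44.28 interest = $3,207.44; pay $481.11 → $2,726.33
Payment period 5: $2,726.33 +$38.16 interest = $2,764.49; pay $414.67 → $2,349.82
Payment period 6: $2,349.82 +$32.89 interest = $2,382.71; pay $395.00 → $1,987.71
Payment period 7: $1,987.71 +$27.82 interest = $2,015.53; pay $395.00 → $1,620.53
Payment period 8: $1,620.53 +$22.68 interest = $1,643.21; pay $395.00 → $1,248.21
Payment period 9: $1,248.21 +$17.47 interest = $1,265.68; pay $395.00 → $870.68
Payment period 10: $870.68 +$12.18 interest = $882.86; pay $395.00 → $487.86
Payment period 11: $487.86 +$6.83 interest = $494.69; pay $395.00 → $99.69
Payment period 12: $99.69 +$1.39 interest = $101.08; pay $101.08 → $0.00
Balance reaches $0.00 in payment period 12.

12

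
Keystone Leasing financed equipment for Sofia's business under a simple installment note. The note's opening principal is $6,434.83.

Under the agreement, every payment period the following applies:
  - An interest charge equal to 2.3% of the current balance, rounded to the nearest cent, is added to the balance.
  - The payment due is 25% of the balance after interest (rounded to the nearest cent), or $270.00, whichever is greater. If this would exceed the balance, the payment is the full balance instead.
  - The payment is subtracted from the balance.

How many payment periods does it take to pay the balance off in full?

11

# | Opening | Interest | Payment | End bal
1 | $6,434.83 | $148.00 | $1,645.71 | $4,937.12
2 | $4,937.12 | $113.55 | $1,262.67 | $3,788.00
3 | $3,788.00 | $87.12 | $968.78 | $2,906.34
4 | $2,906.34 | $66.85 | $743.30 | $2,229.89
5 | $2,229.89 | $51.29 | $570.30 | $1,710.88
6 | $1,710.88 | $39.35 | $437.56 | $1,312.67
7 | $1,312.67 | $30.19 | $335.72 | $1,007.14
8 | $1,007.14 | $23.16 | $270.00 | $760.30
9 | $760.30 | $17.49 | $270.00 | $507.79
10 | $507.79 | $11.68 | $270.00 | $249.47
11 | $249.47 | $5.74 | $255.21 | $0.00
Balance reaches $0.00 in payment period 11.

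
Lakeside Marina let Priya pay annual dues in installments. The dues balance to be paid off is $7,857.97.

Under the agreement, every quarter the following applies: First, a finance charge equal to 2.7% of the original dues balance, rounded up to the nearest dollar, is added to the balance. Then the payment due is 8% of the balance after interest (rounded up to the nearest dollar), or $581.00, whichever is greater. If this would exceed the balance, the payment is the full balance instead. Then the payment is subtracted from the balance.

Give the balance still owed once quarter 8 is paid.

$4,817.97

Quarter 1: opening $7,857.97; interest $213.00 → $8,070.97; payment $646.00; balance $7,424.97
Quarter 2: opening $7,424.97; interest $213.00 → $7,637.97; payment $612.00; balance $7,025.97
Quarter 3: opening $7,025.97; interest $213.00 → $7,238.97; payment $581.00; balance $6,657.97
Quarter 4: opening $6,657.97; interest $213.00 → $6,870.97; payment $581.00; balance $6,289.97
Quarter 5: opening $6,289.97; interest $213.00 → $6,502.97; payment $581.00; balance $5,921.97
Quarter 6: opening $5,921.97; interest $213.00 → $6,134.97; payment $581.00; balance $5,553.97
Quarter 7: opening $5,553.97; interest $213.00 → $5,766.97; payment $581.00; balance $5,185.97
Quarter 8: opening $5,185.97; interest $213.00 → $5,398.97; payment $581.00; balance $4,817.97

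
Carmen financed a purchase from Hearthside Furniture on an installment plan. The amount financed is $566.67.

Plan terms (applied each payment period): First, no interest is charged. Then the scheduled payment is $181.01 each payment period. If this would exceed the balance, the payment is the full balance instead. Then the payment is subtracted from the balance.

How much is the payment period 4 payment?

$23.64

Payment period 1: $566.67 − $181.01 → $385.66
Payment period 2: $385.66 − $181.01 → $204.65
Payment period 3: $204.65 − $181.01 → $23.64
Payment period 4: $23.64 − $23.64 → $0.00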